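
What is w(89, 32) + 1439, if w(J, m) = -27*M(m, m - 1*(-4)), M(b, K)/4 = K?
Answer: -2449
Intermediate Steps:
M(b, K) = 4*K
w(J, m) = -432 - 108*m (w(J, m) = -108*(m - 1*(-4)) = -108*(m + 4) = -108*(4 + m) = -27*(16 + 4*m) = -432 - 108*m)
w(89, 32) + 1439 = (-432 - 108*32) + 1439 = (-432 - 3456) + 1439 = -3888 + 1439 = -2449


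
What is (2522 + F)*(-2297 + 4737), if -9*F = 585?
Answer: 5995080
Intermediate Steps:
F = -65 (F = -1/9*585 = -65)
(2522 + F)*(-2297 + 4737) = (2522 - 65)*(-2297 + 4737) = 2457*2440 = 5995080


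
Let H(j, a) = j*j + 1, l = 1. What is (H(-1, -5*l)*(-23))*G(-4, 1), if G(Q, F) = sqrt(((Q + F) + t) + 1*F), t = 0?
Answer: -46*I*sqrt(2) ≈ -65.054*I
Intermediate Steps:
G(Q, F) = sqrt(Q + 2*F) (G(Q, F) = sqrt(((Q + F) + 0) + 1*F) = sqrt(((F + Q) + 0) + F) = sqrt((F + Q) + F) = sqrt(Q + 2*F))
H(j, a) = 1 + j**2 (H(j, a) = j**2 + 1 = 1 + j**2)
(H(-1, -5*l)*(-23))*G(-4, 1) = ((1 + (-1)**2)*(-23))*sqrt(-4 + 2*1) = ((1 + 1)*(-23))*sqrt(-4 + 2) = (2*(-23))*sqrt(-2) = -46*I*sqrt(2)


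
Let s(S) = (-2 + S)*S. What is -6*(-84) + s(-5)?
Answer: 539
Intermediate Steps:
s(S) = S*(-2 + S)
-6*(-84) + s(-5) = -6*(-84) - 5*(-2 - 5) = 504 - 5*(-7) = 504 + 35 = 539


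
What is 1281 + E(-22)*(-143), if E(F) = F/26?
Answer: 1402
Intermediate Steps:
E(F) = F/26 (E(F) = F*(1/26) = F/26)
1281 + E(-22)*(-143) = 1281 + ((1/26)*(-22))*(-143) = 1281 - 11/13*(-143) = 1281 + 121 = 1402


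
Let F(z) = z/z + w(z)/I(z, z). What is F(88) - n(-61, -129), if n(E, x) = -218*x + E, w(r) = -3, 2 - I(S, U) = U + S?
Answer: -1627479/58 ≈ -28060.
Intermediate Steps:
I(S, U) = 2 - S - U (I(S, U) = 2 - (U + S) = 2 - (S + U) = 2 + (-S - U) = 2 - S - U)
F(z) = 1 - 3/(2 - 2*z) (F(z) = z/z - 3/(2 - z - z) = 1 - 3/(2 - 2*z))
n(E, x) = E - 218*x
F(88) - n(-61, -129) = (½ + 88)/(-1 + 88) - (-61 - 218*(-129)) = (177/2)/87 - (-61 + 28122) = (1/87)*(177/2) - 1*28061 = 59/58 - 28061 = -1627479/58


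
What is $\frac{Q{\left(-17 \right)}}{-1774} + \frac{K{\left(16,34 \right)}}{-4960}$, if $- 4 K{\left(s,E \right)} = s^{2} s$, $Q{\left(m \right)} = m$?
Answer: $\frac{59403}{274970} \approx 0.21603$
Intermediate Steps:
$K{\left(s,E \right)} = - \frac{s^{3}}{4}$ ($K{\left(s,E \right)} = - \frac{s^{2} s}{4} = - \frac{s^{3}}{4}$)
$\frac{Q{\left(-17 \right)}}{-1774} + \frac{K{\left(16,34 \right)}}{-4960} = - \frac{17}{-1774} + \frac{\left(- \frac{1}{4}\right) 16^{3}}{-4960} = \left(-17\right) \left(- \frac{1}{1774}\right) + \left(- \frac{1}{4}\right) 4096 \left(- \frac{1}{4960}\right) = \frac{17}{1774} - - \frac{32}{155} = \frac{17}{1774} + \frac{32}{155} = \frac{59403}{274970}$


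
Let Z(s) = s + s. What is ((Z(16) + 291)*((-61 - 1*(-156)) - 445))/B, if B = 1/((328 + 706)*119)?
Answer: -13910350300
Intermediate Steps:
Z(s) = 2*s
B = 1/123046 (B = (1/119)/1034 = (1/1034)*(1/119) = 1/123046 ≈ 8.1270e-6)
((Z(16) + 291)*((-61 - 1*(-156)) - 445))/B = ((2*16 + 291)*((-61 - 1*(-156)) - 445))/(1/123046) = ((32 + 291)*((-61 + 156) - 445))*123046 = (323*(95 - 445))*123046 = (323*(-350))*123046 = -113050*123046 = -13910350300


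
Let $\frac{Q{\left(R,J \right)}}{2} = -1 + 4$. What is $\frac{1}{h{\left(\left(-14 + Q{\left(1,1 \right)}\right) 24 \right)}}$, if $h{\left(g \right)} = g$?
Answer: $- \frac{1}{192} \approx -0.0052083$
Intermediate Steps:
$Q{\left(R,J \right)} = 6$ ($Q{\left(R,J \right)} = 2 \left(-1 + 4\right) = 2 \cdot 3 = 6$)
$\frac{1}{h{\left(\left(-14 + Q{\left(1,1 \right)}\right) 24 \right)}} = \frac{1}{\left(-14 + 6\right) 24} = \frac{1}{\left(-8\right) 24} = \frac{1}{-192} = - \frac{1}{192}$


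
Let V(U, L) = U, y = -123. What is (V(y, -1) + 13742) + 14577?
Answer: 28196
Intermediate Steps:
(V(y, -1) + 13742) + 14577 = (-123 + 13742) + 14577 = 13619 + 14577 = 28196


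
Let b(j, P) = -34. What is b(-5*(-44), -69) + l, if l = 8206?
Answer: 8172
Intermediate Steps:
b(-5*(-44), -69) + l = -34 + 8206 = 8172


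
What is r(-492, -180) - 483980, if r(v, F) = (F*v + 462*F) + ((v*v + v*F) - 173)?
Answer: -148129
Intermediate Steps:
r(v, F) = -173 + v² + 462*F + 2*F*v (r(v, F) = (462*F + F*v) + ((v² + F*v) - 173) = (462*F + F*v) + (-173 + v² + F*v) = -173 + v² + 462*F + 2*F*v)
r(-492, -180) - 483980 = (-173 + (-492)² + 462*(-180) + 2*(-180)*(-492)) - 483980 = (-173 + 242064 - 83160 + 177120) - 483980 = 335851 - 483980 = -148129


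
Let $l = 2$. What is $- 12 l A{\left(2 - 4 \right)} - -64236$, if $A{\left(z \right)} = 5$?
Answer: $64116$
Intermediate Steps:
$- 12 l A{\left(2 - 4 \right)} - -64236 = \left(-12\right) 2 \cdot 5 - -64236 = \left(-24\right) 5 + 64236 = -120 + 64236 = 64116$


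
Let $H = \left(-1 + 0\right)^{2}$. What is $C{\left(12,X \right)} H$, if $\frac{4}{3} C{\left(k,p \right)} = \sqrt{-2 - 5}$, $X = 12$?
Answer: $\frac{3 i \sqrt{7}}{4} \approx 1.9843 i$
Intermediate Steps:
$H = 1$ ($H = \left(-1\right)^{2} = 1$)
$C{\left(k,p \right)} = \frac{3 i \sqrt{7}}{4}$ ($C{\left(k,p \right)} = \frac{3 \sqrt{-2 - 5}}{4} = \frac{3 \sqrt{-7}}{4} = \frac{3 i \sqrt{7}}{4}$)
$C{\left(12,X \right)} H = \frac{3 i \sqrt{7}}{4} \cdot 1 = \frac{3 i \sqrt{7}}{4}$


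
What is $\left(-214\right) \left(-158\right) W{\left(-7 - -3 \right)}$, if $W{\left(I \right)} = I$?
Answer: $-135248$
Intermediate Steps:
$\left(-214\right) \left(-158\right) W{\left(-7 - -3 \right)} = \left(-214\right) \left(-158\right) \left(-7 - -3\right) = 33812 \left(-7 + 3\right) = 33812 \left(-4\right) = -135248$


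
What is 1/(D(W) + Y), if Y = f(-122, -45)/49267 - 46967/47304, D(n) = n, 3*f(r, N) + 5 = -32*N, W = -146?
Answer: -2330526168/342548116637 ≈ -0.0068035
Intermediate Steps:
f(r, N) = -5/3 - 32*N/3 (f(r, N) = -5/3 + (-32*N)/3 = -5/3 - 32*N/3)
Y = -2291296109/2330526168 (Y = (-5/3 - 32/3*(-45))/49267 - 46967/47304 = (-5/3 + 480)*(1/49267) - 46967*1/47304 = (1435/3)*(1/49267) - 46967/47304 = 1435/147801 - 46967/47304 = -2291296109/2330526168 ≈ -0.98317)
1/(D(W) + Y) = 1/(-146 - 2291296109/2330526168) = 1/(-342548116637/2330526168) = -2330526168/342548116637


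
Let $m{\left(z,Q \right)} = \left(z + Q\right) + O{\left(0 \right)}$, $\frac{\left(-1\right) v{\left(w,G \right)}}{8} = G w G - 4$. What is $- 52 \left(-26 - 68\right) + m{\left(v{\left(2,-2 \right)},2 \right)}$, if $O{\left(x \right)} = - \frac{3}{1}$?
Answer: $4855$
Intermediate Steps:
$O{\left(x \right)} = -3$ ($O{\left(x \right)} = \left(-3\right) 1 = -3$)
$v{\left(w,G \right)} = 32 - 8 w G^{2}$ ($v{\left(w,G \right)} = - 8 \left(G w G - 4\right) = - 8 \left(w G^{2} - 4\right) = - 8 \left(-4 + w G^{2}\right) = 32 - 8 w G^{2}$)
$m{\left(z,Q \right)} = -3 + Q + z$ ($m{\left(z,Q \right)} = \left(z + Q\right) - 3 = \left(Q + z\right) - 3 = -3 + Q + z$)
$- 52 \left(-26 - 68\right) + m{\left(v{\left(2,-2 \right)},2 \right)} = - 52 \left(-26 - 68\right) + \left(-3 + 2 + \left(32 - 16 \left(-2\right)^{2}\right)\right) = - 52 \left(-26 - 68\right) + \left(-3 + 2 + \left(32 - 16 \cdot 4\right)\right) = \left(-52\right) \left(-94\right) + \left(-3 + 2 + \left(32 - 64\right)\right) = 4888 - 33 = 4855$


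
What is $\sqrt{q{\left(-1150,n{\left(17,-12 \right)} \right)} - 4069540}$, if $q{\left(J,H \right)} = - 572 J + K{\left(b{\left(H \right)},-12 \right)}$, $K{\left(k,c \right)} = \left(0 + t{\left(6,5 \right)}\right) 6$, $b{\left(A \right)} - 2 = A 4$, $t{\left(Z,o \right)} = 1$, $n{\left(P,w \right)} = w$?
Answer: $i \sqrt{3411734} \approx 1847.1 i$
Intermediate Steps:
$b{\left(A \right)} = 2 + 4 A$ ($b{\left(A \right)} = 2 + A 4 = 2 + 4 A$)
$K{\left(k,c \right)} = 6$ ($K{\left(k,c \right)} = \left(0 + 1\right) 6 = 1 \cdot 6 = 6$)
$q{\left(J,H \right)} = 6 - 572 J$ ($q{\left(J,H \right)} = - 572 J + 6 = 6 - 572 J$)
$\sqrt{q{\left(-1150,n{\left(17,-12 \right)} \right)} - 4069540} = \sqrt{\left(6 - -657800\right) - 4069540} = \sqrt{\left(6 + 657800\right) - 4069540} = \sqrt{657806 - 4069540} = \sqrt{-3411734} = i \sqrt{3411734}$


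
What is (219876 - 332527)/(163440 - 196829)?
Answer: 112651/33389 ≈ 3.3739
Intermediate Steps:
(219876 - 332527)/(163440 - 196829) = -112651/(-33389) = -112651*(-1/33389) = 112651/33389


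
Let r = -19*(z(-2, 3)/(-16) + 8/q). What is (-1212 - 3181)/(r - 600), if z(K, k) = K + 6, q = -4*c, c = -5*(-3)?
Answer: 263580/35563 ≈ 7.4116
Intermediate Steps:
c = 15
q = -60 (q = -4*15 = -60)
z(K, k) = 6 + K
r = 437/60 (r = -19*((6 - 2)/(-16) + 8/(-60)) = -19*(4*(-1/16) + 8*(-1/60)) = -19*(-¼ - 2/15) = -19*(-23/60) = 437/60 ≈ 7.2833)
(-1212 - 3181)/(r - 600) = (-1212 - 3181)/(437/60 - 600) = -4393/(-35563/60) = -4393*(-60/35563) = 263580/35563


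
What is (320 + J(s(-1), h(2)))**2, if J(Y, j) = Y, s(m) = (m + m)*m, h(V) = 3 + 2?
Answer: 103684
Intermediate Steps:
h(V) = 5
s(m) = 2*m**2 (s(m) = (2*m)*m = 2*m**2)
(320 + J(s(-1), h(2)))**2 = (320 + 2*(-1)**2)**2 = (320 + 2*1)**2 = (320 + 2)**2 = 322**2 = 103684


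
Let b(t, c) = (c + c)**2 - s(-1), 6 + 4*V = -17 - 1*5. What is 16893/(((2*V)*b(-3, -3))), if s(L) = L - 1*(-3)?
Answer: -16893/476 ≈ -35.490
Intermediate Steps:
s(L) = 3 + L (s(L) = L + 3 = 3 + L)
V = -7 (V = -3/2 + (-17 - 1*5)/4 = -3/2 + (-17 - 5)/4 = -3/2 + (1/4)*(-22) = -3/2 - 11/2 = -7)
b(t, c) = -2 + 4*c**2 (b(t, c) = (c + c)**2 - (3 - 1) = (2*c)**2 - 1*2 = 4*c**2 - 2 = -2 + 4*c**2)
16893/(((2*V)*b(-3, -3))) = 16893/(((2*(-7))*(-2 + 4*(-3)**2))) = 16893/((-14*(-2 + 4*9))) = 16893/((-14*(-2 + 36))) = 16893/((-14*34)) = 16893/(-476) = 16893*(-1/476) = -16893/476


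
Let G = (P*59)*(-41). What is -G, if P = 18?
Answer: 43542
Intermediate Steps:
G = -43542 (G = (18*59)*(-41) = 1062*(-41) = -43542)
-G = -1*(-43542) = 43542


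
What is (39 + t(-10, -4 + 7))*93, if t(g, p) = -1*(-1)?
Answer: 3720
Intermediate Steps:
t(g, p) = 1
(39 + t(-10, -4 + 7))*93 = (39 + 1)*93 = 40*93 = 3720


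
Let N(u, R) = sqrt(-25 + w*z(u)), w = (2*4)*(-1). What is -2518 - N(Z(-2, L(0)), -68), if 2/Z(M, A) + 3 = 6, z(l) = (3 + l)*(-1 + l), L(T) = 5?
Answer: -2518 - I*sqrt(137)/3 ≈ -2518.0 - 3.9016*I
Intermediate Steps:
w = -8 (w = 8*(-1) = -8)
z(l) = (-1 + l)*(3 + l)
Z(M, A) = 2/3 (Z(M, A) = 2/(-3 + 6) = 2/3)
N(u, R) = sqrt(-1 - 16*u - 8*u**2) (N(u, R) = sqrt(-25 - 8*(-3 + u**2 + 2*u)) = sqrt(-25 + (24 - 16*u - 8*u**2)) = sqrt(-1 - 16*u - 8*u**2))
-2518 - N(Z(-2, L(0)), -68) = -2518 - sqrt(-1 - 16*2/3 - 8*(2/3)**2) = -2518 - sqrt(-1 - 32/3 - 8*4/9) = -2518 - sqrt(-1 - 32/3 - 32/9) = -2518 - sqrt(-137/9) = -2518 - I*sqrt(137)/3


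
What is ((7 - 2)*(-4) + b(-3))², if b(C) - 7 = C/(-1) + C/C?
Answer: 81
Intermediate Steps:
b(C) = 8 - C (b(C) = 7 + (C/(-1) + C/C) = 7 + (C*(-1) + 1) = 7 + (-C + 1) = 7 + (1 - C) = 8 - C)
((7 - 2)*(-4) + b(-3))² = ((7 - 2)*(-4) + (8 - 1*(-3)))² = (5*(-4) + (8 + 3))² = (-20 + 11)² = (-9)² = 81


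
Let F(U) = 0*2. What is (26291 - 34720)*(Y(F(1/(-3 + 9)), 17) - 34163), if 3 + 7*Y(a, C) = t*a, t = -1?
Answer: 2015744776/7 ≈ 2.8796e+8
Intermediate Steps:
F(U) = 0
Y(a, C) = -3/7 - a/7 (Y(a, C) = -3/7 + (-a)/7 = -3/7 - a/7)
(26291 - 34720)*(Y(F(1/(-3 + 9)), 17) - 34163) = (26291 - 34720)*((-3/7 - ⅐*0) - 34163) = -8429*((-3/7 + 0) - 34163) = -8429*(-3/7 - 34163) = -8429*(-239144/7) = 2015744776/7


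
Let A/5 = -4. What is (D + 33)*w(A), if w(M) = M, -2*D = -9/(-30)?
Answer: -657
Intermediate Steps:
A = -20 (A = 5*(-4) = -20)
D = -3/20 (D = -(-9)/(2*(-30)) = -(-9)*(-1)/(2*30) = -½*3/10 = -3/20 ≈ -0.15000)
(D + 33)*w(A) = (-3/20 + 33)*(-20) = (657/20)*(-20) = -657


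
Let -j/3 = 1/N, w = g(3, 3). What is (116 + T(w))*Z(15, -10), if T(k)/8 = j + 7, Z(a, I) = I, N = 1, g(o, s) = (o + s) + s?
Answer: -1480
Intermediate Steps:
g(o, s) = o + 2*s
w = 9 (w = 3 + 2*3 = 3 + 6 = 9)
j = -3 (j = -3/1 = -3*1 = -3)
T(k) = 32 (T(k) = 8*(-3 + 7) = 8*4 = 32)
(116 + T(w))*Z(15, -10) = (116 + 32)*(-10) = 148*(-10) = -1480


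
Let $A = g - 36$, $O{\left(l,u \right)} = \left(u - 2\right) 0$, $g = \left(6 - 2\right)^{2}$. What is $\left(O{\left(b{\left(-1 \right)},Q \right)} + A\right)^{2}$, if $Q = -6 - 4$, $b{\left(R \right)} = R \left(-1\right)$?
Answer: $400$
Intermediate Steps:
$b{\left(R \right)} = - R$
$g = 16$ ($g = 4^{2} = 16$)
$Q = -10$ ($Q = -6 - 4 = -10$)
$O{\left(l,u \right)} = 0$ ($O{\left(l,u \right)} = \left(-2 + u\right) 0 = 0$)
$A = -20$ ($A = 16 - 36 = -20$)
$\left(O{\left(b{\left(-1 \right)},Q \right)} + A\right)^{2} = \left(0 - 20\right)^{2} = \left(-20\right)^{2} = 400$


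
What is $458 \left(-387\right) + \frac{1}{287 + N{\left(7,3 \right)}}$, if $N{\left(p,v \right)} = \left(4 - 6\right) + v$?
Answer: $- \frac{51046847}{288} \approx -1.7725 \cdot 10^{5}$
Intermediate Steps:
$N{\left(p,v \right)} = -2 + v$
$458 \left(-387\right) + \frac{1}{287 + N{\left(7,3 \right)}} = 458 \left(-387\right) + \frac{1}{287 + \left(-2 + 3\right)} = -177246 + \frac{1}{287 + 1} = -177246 + \frac{1}{288} = - \frac{51046847}{288}$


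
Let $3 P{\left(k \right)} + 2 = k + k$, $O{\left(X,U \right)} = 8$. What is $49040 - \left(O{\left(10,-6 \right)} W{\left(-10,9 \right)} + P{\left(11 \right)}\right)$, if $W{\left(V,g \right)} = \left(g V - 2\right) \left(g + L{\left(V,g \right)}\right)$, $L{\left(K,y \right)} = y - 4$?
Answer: $\frac{178012}{3} \approx 59337.0$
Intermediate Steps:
$L{\left(K,y \right)} = -4 + y$
$P{\left(k \right)} = - \frac{2}{3} + \frac{2 k}{3}$ ($P{\left(k \right)} = - \frac{2}{3} + \frac{k + k}{3} = - \frac{2}{3} + \frac{2 k}{3}$)
$W{\left(V,g \right)} = \left(-4 + 2 g\right) \left(-2 + V g\right)$ ($W{\left(V,g \right)} = \left(g V - 2\right) \left(g + \left(-4 + g\right)\right) = \left(V g - 2\right) \left(-4 + 2 g\right) = \left(-2 + V g\right) \left(-4 + 2 g\right) = \left(-4 + 2 g\right) \left(-2 + V g\right)$)
$49040 - \left(O{\left(10,-6 \right)} W{\left(-10,9 \right)} + P{\left(11 \right)}\right) = 49040 - \left(8 \left(8 - 36 - 10 \cdot 9^{2} - 90 \left(-4 + 9\right)\right) + \left(- \frac{2}{3} + \frac{2}{3} \cdot 11\right)\right) = 49040 - \left(8 \left(8 - 36 - 810 - 90 \cdot 5\right) + \left(- \frac{2}{3} + \frac{22}{3}\right)\right) = 49040 - \left(8 \left(8 - 36 - 810 - 450\right) + \frac{20}{3}\right) = 49040 - \left(8 \left(-1288\right) + \frac{20}{3}\right) = 49040 - \left(-10304 + \frac{20}{3}\right) = 49040 - - \frac{30892}{3} = 49040 + \frac{30892}{3} = \frac{178012}{3}$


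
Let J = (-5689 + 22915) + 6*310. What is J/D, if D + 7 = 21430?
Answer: 6362/7141 ≈ 0.89091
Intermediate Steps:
D = 21423 (D = -7 + 21430 = 21423)
J = 19086 (J = 17226 + 1860 = 19086)
J/D = 19086/21423 = 19086*(1/21423) = 6362/7141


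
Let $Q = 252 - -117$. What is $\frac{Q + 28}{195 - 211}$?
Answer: $- \frac{397}{16} \approx -24.813$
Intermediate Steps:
$Q = 369$ ($Q = 252 + 117 = 369$)
$\frac{Q + 28}{195 - 211} = \frac{369 + 28}{195 - 211} = \frac{397}{-16} = 397 \left(- \frac{1}{16}\right) = - \frac{397}{16}$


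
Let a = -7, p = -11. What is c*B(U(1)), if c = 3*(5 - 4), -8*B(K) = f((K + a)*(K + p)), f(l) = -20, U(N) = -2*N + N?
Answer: 15/2 ≈ 7.5000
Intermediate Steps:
U(N) = -N
B(K) = 5/2 (B(K) = -⅛*(-20) = 5/2)
c = 3 (c = 3*1 = 3)
c*B(U(1)) = 3*(5/2) = 15/2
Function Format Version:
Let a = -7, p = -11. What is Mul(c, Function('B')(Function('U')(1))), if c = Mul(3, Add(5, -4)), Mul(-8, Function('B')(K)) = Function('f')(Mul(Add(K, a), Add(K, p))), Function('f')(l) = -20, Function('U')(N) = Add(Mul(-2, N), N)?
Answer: Rational(15, 2) ≈ 7.5000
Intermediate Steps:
Function('U')(N) = Mul(-1, N)
Function('B')(K) = Rational(5, 2) (Function('B')(K) = Mul(Rational(-1, 8), -20) = Rational(5, 2))
c = 3 (c = Mul(3, 1) = 3)
Mul(c, Function('B')(Function('U')(1))) = Mul(3, Rational(5, 2)) = Rational(15, 2)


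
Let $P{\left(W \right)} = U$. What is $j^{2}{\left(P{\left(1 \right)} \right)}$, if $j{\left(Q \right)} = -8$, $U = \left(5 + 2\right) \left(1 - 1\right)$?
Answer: $64$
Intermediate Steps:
$U = 0$ ($U = 7 \cdot 0 = 0$)
$P{\left(W \right)} = 0$
$j^{2}{\left(P{\left(1 \right)} \right)} = \left(-8\right)^{2} = 64$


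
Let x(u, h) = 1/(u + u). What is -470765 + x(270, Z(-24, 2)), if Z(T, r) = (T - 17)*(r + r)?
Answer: -254213099/540 ≈ -4.7077e+5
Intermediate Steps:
Z(T, r) = 2*r*(-17 + T) (Z(T, r) = (-17 + T)*(2*r) = 2*r*(-17 + T))
x(u, h) = 1/(2*u)
-470765 + x(270, Z(-24, 2)) = -470765 + (½)/270 = -470765 + (½)*(1/270) = -470765 + 1/540 = -254213099/540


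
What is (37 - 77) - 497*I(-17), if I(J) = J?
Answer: 8409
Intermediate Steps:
(37 - 77) - 497*I(-17) = (37 - 77) - 497*(-17) = -40 + 8449 = 8409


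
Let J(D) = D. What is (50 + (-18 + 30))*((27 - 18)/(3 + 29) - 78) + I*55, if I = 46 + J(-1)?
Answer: -37497/16 ≈ -2343.6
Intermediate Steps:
I = 45 (I = 46 - 1 = 45)
(50 + (-18 + 30))*((27 - 18)/(3 + 29) - 78) + I*55 = (50 + (-18 + 30))*((27 - 18)/(3 + 29) - 78) + 45*55 = (50 + 12)*(9/32 - 78) + 2475 = 62*(9*(1/32) - 78) + 2475 = 62*(9/32 - 78) + 2475 = 62*(-2487/32) + 2475 = -77097/16 + 2475 = -37497/16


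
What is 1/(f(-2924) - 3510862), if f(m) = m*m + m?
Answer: 1/5035990 ≈ 1.9857e-7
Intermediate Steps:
f(m) = m + m**2 (f(m) = m**2 + m = m + m**2)
1/(f(-2924) - 3510862) = 1/(-2924*(1 - 2924) - 3510862) = 1/(-2924*(-2923) - 3510862) = 1/(8546852 - 3510862) = 1/5035990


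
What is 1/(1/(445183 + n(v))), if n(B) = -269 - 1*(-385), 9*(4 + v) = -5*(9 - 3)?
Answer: 445299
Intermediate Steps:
v = -22/3 (v = -4 + (-5*(9 - 3))/9 = -4 + (-5*6)/9 = -4 + (⅑)*(-30) = -4 - 10/3 = -22/3 ≈ -7.3333)
n(B) = 116 (n(B) = -269 + 385 = 116)
1/(1/(445183 + n(v))) = 1/(1/(445183 + 116)) = 1/(1/445299) = 445299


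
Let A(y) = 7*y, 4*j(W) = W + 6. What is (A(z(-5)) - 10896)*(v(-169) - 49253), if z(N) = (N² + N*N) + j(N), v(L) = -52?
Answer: 2079536985/4 ≈ 5.1988e+8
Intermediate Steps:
j(W) = 3/2 + W/4 (j(W) = (W + 6)/4 = (6 + W)/4 = 3/2 + W/4)
z(N) = 3/2 + 2*N² + N/4 (z(N) = (N² + N*N) + (3/2 + N/4) = (N² + N²) + (3/2 + N/4) = 2*N² + (3/2 + N/4) = 3/2 + 2*N² + N/4)
(A(z(-5)) - 10896)*(v(-169) - 49253) = (7*(3/2 + 2*(-5)² + (¼)*(-5)) - 10896)*(-52 - 49253) = (7*(3/2 + 2*25 - 5/4) - 10896)*(-49305) = (7*(3/2 + 50 - 5/4) - 10896)*(-49305) = (7*(201/4) - 10896)*(-49305) = (1407/4 - 10896)*(-49305) = -42177/4*(-49305) = 2079536985/4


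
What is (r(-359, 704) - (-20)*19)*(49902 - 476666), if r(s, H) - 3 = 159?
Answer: -231306088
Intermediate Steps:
r(s, H) = 162 (r(s, H) = 3 + 159 = 162)
(r(-359, 704) - (-20)*19)*(49902 - 476666) = (162 - (-20)*19)*(49902 - 476666) = (162 - 10*(-38))*(-426764) = (162 + 380)*(-426764) = 542*(-426764) = -231306088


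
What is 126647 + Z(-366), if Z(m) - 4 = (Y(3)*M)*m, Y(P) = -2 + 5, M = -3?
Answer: 129945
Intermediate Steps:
Y(P) = 3
Z(m) = 4 - 9*m (Z(m) = 4 + (3*(-3))*m = 4 - 9*m)
126647 + Z(-366) = 126647 + (4 - 9*(-366)) = 126647 + (4 + 3294) = 126647 + 3298 = 129945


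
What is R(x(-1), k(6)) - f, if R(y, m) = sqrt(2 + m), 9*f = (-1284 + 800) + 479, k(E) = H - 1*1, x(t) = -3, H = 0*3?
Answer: 14/9 ≈ 1.5556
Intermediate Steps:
H = 0
k(E) = -1 (k(E) = 0 - 1*1 = 0 - 1 = -1)
f = -5/9 (f = ((-1284 + 800) + 479)/9 = (-484 + 479)/9 = (1/9)*(-5) = -5/9 ≈ -0.55556)
R(x(-1), k(6)) - f = sqrt(2 - 1) - 1*(-5/9) = sqrt(1) + 5/9 = 1 + 5/9 = 14/9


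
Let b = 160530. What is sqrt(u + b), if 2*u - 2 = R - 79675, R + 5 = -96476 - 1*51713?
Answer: sqrt(186386)/2 ≈ 215.86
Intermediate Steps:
R = -148194 (R = -5 + (-96476 - 1*51713) = -5 + (-96476 - 51713) = -5 - 148189 = -148194)
u = -227867/2 (u = 1 + (-148194 - 79675)/2 = 1 + (1/2)*(-227869) = 1 - 227869/2 = -227867/2 ≈ -1.1393e+5)
sqrt(u + b) = sqrt(-227867/2 + 160530) = sqrt(93193/2) = sqrt(186386)/2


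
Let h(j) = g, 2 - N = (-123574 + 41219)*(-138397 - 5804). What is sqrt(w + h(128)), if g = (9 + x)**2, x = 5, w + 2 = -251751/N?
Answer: sqrt(27360136801620569237249)/11875673353 ≈ 13.928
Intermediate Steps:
N = -11875673353 (N = 2 - (-123574 + 41219)*(-138397 - 5804) = 2 - (-82355)*(-144201) = 2 - 1*11875673355 = 2 - 11875673355 = -11875673353)
w = -23751094955/11875673353 (w = -2 - 251751/(-11875673353) = -2 - 251751*(-1/11875673353) = -2 + 251751/11875673353 = -23751094955/11875673353 ≈ -2.0000)
g = 196 (g = (9 + 5)**2 = 14**2 = 196)
h(j) = 196
sqrt(w + h(128)) = sqrt(-23751094955/11875673353 + 196) = sqrt(2303880882233/11875673353) = sqrt(27360136801620569237249)/11875673353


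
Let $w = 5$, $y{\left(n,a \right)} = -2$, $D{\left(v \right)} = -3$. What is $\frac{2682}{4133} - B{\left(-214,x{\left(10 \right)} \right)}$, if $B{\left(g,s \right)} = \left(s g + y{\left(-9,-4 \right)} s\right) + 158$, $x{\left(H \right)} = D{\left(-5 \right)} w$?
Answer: $- \frac{14041252}{4133} \approx -3397.4$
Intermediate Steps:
$x{\left(H \right)} = -15$ ($x{\left(H \right)} = \left(-3\right) 5 = -15$)
$B{\left(g,s \right)} = 158 - 2 s + g s$ ($B{\left(g,s \right)} = \left(s g - 2 s\right) + 158 = \left(g s - 2 s\right) + 158 = \left(- 2 s + g s\right) + 158 = 158 - 2 s + g s$)
$\frac{2682}{4133} - B{\left(-214,x{\left(10 \right)} \right)} = \frac{2682}{4133} - \left(158 - -30 - -3210\right) = 2682 \cdot \frac{1}{4133} - \left(158 + 30 + 3210\right) = \frac{2682}{4133} - 3398 = - \frac{14041252}{4133}$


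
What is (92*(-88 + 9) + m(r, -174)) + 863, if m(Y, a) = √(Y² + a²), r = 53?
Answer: -6405 + √33085 ≈ -6223.1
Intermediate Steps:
(92*(-88 + 9) + m(r, -174)) + 863 = (92*(-88 + 9) + √(53² + (-174)²)) + 863 = (92*(-79) + √(2809 + 30276)) + 863 = (-7268 + √33085) + 863 = -6405 + √33085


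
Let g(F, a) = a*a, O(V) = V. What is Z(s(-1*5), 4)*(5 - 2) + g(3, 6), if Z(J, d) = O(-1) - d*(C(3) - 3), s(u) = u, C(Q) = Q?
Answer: 33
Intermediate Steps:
g(F, a) = a²
Z(J, d) = -1 (Z(J, d) = -1 - d*(3 - 3) = -1 - d*0 = -1 - 1*0 = -1 + 0 = -1)
Z(s(-1*5), 4)*(5 - 2) + g(3, 6) = -(5 - 2) + 6² = -1*3 + 36 = -3 + 36 = 33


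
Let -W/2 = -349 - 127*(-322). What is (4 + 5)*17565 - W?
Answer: 239175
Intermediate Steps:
W = -81090 (W = -2*(-349 - 127*(-322)) = -2*(-349 + 40894) = -2*40545 = -81090)
(4 + 5)*17565 - W = (4 + 5)*17565 - 1*(-81090) = 9*17565 + 81090 = 158085 + 81090 = 239175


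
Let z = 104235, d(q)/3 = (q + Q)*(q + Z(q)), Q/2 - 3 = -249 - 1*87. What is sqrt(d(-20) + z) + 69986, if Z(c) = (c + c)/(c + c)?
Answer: 69986 + sqrt(143337) ≈ 70365.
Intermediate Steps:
Z(c) = 1 (Z(c) = (2*c)/((2*c)) = (2*c)*(1/(2*c)) = 1)
Q = -666 (Q = 6 + 2*(-249 - 1*87) = 6 + 2*(-249 - 87) = 6 + 2*(-336) = 6 - 672 = -666)
d(q) = 3*(1 + q)*(-666 + q) (d(q) = 3*((q - 666)*(q + 1)) = 3*((-666 + q)*(1 + q)) = 3*((1 + q)*(-666 + q)) = 3*(1 + q)*(-666 + q))
sqrt(d(-20) + z) + 69986 = sqrt((-1998 - 1995*(-20) + 3*(-20)**2) + 104235) + 69986 = sqrt((-1998 + 39900 + 3*400) + 104235) + 69986 = sqrt((-1998 + 39900 + 1200) + 104235) + 69986 = sqrt(39102 + 104235) + 69986 = sqrt(143337) + 69986 = 69986 + sqrt(143337)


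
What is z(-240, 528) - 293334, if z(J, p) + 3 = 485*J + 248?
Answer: -409489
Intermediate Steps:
z(J, p) = 245 + 485*J (z(J, p) = -3 + (485*J + 248) = -3 + (248 + 485*J) = 245 + 485*J)
z(-240, 528) - 293334 = (245 + 485*(-240)) - 293334 = (245 - 116400) - 293334 = -116155 - 293334 = -409489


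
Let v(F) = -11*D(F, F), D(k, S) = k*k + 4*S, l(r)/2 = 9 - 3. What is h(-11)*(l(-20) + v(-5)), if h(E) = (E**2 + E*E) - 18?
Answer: -9632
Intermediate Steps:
l(r) = 12 (l(r) = 2*(9 - 3) = 2*6 = 12)
D(k, S) = k**2 + 4*S
h(E) = -18 + 2*E**2 (h(E) = (E**2 + E**2) - 18 = 2*E**2 - 18 = -18 + 2*E**2)
v(F) = -44*F - 11*F**2 (v(F) = -11*(F**2 + 4*F) = -44*F - 11*F**2)
h(-11)*(l(-20) + v(-5)) = (-18 + 2*(-11)**2)*(12 + 11*(-5)*(-4 - 1*(-5))) = (-18 + 2*121)*(12 + 11*(-5)*(-4 + 5)) = (-18 + 242)*(12 + 11*(-5)*1) = 224*(12 - 55) = 224*(-43) = -9632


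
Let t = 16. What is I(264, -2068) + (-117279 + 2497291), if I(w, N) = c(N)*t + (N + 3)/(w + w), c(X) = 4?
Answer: 1256678063/528 ≈ 2.3801e+6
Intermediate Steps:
I(w, N) = 64 + (3 + N)/(2*w) (I(w, N) = 4*16 + (N + 3)/(w + w) = 64 + (3 + N)/((2*w)) = 64 + (3 + N)*(1/(2*w)) = 64 + (3 + N)/(2*w))
I(264, -2068) + (-117279 + 2497291) = (½)*(3 - 2068 + 128*264)/264 + (-117279 + 2497291) = (½)*(1/264)*(3 - 2068 + 33792) + 2380012 = (½)*(1/264)*31727 + 2380012 = 31727/528 + 2380012 = 1256678063/528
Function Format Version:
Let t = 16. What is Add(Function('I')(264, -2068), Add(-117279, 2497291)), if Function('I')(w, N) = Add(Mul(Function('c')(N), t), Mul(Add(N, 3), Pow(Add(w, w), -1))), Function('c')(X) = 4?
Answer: Rational(1256678063, 528) ≈ 2.3801e+6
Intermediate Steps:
Function('I')(w, N) = Add(64, Mul(Rational(1, 2), Pow(w, -1), Add(3, N))) (Function('I')(w, N) = Add(Mul(4, 16), Mul(Add(N, 3), Pow(Add(w, w), -1))) = Add(64, Mul(Add(3, N), Pow(Mul(2, w), -1))) = Add(64, Mul(Add(3, N), Mul(Rational(1, 2), Pow(w, -1)))) = Add(64, Mul(Rational(1, 2), Pow(w, -1), Add(3, N))))
Add(Function('I')(264, -2068), Add(-117279, 2497291)) = Add(Mul(Rational(1, 2), Pow(264, -1), Add(3, -2068, Mul(128, 264))), Add(-117279, 2497291)) = Add(Mul(Rational(1, 2), Rational(1, 264), Add(3, -2068, 33792)), 2380012) = Add(Mul(Rational(1, 2), Rational(1, 264), 31727), 2380012) = Add(Rational(31727, 528), 2380012) = Rational(1256678063, 528)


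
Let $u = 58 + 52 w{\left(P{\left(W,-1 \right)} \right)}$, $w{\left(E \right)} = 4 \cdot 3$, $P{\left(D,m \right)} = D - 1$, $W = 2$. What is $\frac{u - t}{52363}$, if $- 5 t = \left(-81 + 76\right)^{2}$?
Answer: $\frac{687}{52363} \approx 0.01312$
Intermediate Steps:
$t = -5$ ($t = - \frac{\left(-81 + 76\right)^{2}}{5} = - \frac{\left(-5\right)^{2}}{5} = \left(- \frac{1}{5}\right) 25 = -5$)
$P{\left(D,m \right)} = -1 + D$
$w{\left(E \right)} = 12$
$u = 682$ ($u = 58 + 52 \cdot 12 = 58 + 624 = 682$)
$\frac{u - t}{52363} = \frac{682 - -5}{52363} = \left(682 + 5\right) \frac{1}{52363} = 687 \cdot \frac{1}{52363} = \frac{687}{52363}$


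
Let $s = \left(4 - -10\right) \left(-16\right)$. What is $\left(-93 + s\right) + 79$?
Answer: $-238$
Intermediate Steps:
$s = -224$ ($s = \left(4 + 10\right) \left(-16\right) = 14 \left(-16\right) = -224$)
$\left(-93 + s\right) + 79 = \left(-93 - 224\right) + 79 = -317 + 79 = -238$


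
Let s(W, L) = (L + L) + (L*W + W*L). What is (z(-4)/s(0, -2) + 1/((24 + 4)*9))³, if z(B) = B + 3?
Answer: 4096/250047 ≈ 0.016381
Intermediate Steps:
z(B) = 3 + B
s(W, L) = 2*L + 2*L*W (s(W, L) = 2*L + (L*W + L*W) = 2*L + 2*L*W)
(z(-4)/s(0, -2) + 1/((24 + 4)*9))³ = ((3 - 4)/((2*(-2)*(1 + 0))) + 1/((24 + 4)*9))³ = (-1/(2*(-2)*1) + (⅑)/28)³ = (-1/(-4) + (1/28)*(⅑))³ = (-1*(-¼) + 1/252)³ = (¼ + 1/252)³ = (16/63)³ = 4096/250047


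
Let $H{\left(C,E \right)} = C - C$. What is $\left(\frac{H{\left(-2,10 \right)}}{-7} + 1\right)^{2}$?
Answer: $1$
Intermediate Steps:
$H{\left(C,E \right)} = 0$
$\left(\frac{H{\left(-2,10 \right)}}{-7} + 1\right)^{2} = \left(\frac{0}{-7} + 1\right)^{2} = \left(0 \left(- \frac{1}{7}\right) + 1\right)^{2} = \left(0 + 1\right)^{2} = 1^{2} = 1$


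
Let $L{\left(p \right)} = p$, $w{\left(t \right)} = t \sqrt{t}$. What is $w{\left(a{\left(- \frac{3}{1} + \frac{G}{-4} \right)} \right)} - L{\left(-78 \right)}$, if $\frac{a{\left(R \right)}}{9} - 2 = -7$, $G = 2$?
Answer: $78 - 135 i \sqrt{5} \approx 78.0 - 301.87 i$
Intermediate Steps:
$a{\left(R \right)} = -45$ ($a{\left(R \right)} = 18 + 9 \left(-7\right) = 18 - 63 = -45$)
$w{\left(t \right)} = t^{\frac{3}{2}}$
$w{\left(a{\left(- \frac{3}{1} + \frac{G}{-4} \right)} \right)} - L{\left(-78 \right)} = \left(-45\right)^{\frac{3}{2}} - -78 = - 135 i \sqrt{5} + 78 = 78 - 135 i \sqrt{5}$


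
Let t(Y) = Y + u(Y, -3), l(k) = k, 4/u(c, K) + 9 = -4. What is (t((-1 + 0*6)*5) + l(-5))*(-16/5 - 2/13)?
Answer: 29212/845 ≈ 34.570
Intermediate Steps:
u(c, K) = -4/13 (u(c, K) = 4/(-9 - 4) = 4/(-13) = 4*(-1/13) = -4/13)
t(Y) = -4/13 + Y (t(Y) = Y - 4/13 = -4/13 + Y)
(t((-1 + 0*6)*5) + l(-5))*(-16/5 - 2/13) = ((-4/13 + (-1 + 0*6)*5) - 5)*(-16/5 - 2/13) = ((-4/13 + (-1 + 0)*5) - 5)*(-16*⅕ - 2*1/13) = ((-4/13 - 1*5) - 5)*(-16/5 - 2/13) = ((-4/13 - 5) - 5)*(-218/65) = (-69/13 - 5)*(-218/65) = -134/13*(-218/65) = 29212/845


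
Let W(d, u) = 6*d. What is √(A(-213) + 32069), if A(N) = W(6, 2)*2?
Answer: √32141 ≈ 179.28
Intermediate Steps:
A(N) = 72 (A(N) = (6*6)*2 = 36*2 = 72)
√(A(-213) + 32069) = √(72 + 32069) = √32141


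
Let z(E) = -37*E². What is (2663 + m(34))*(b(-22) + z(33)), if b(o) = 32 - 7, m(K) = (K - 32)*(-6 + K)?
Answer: -109488692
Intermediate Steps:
m(K) = (-32 + K)*(-6 + K)
b(o) = 25
(2663 + m(34))*(b(-22) + z(33)) = (2663 + (192 + 34² - 38*34))*(25 - 37*33²) = (2663 + (192 + 1156 - 1292))*(25 - 37*1089) = (2663 + 56)*(25 - 40293) = 2719*(-40268) = -109488692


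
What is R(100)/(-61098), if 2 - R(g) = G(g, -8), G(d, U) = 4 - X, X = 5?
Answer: -1/20366 ≈ -4.9101e-5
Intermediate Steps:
G(d, U) = -1 (G(d, U) = 4 - 1*5 = 4 - 5 = -1)
R(g) = 3 (R(g) = 2 - 1*(-1) = 2 + 1 = 3)
R(100)/(-61098) = 3/(-61098) = 3*(-1/61098) = -1/20366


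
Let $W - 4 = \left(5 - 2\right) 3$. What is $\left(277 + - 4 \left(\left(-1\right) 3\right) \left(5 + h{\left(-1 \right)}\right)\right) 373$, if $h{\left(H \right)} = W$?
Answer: $183889$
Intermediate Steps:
$W = 13$ ($W = 4 + \left(5 - 2\right) 3 = 4 + 3 \cdot 3 = 4 + 9 = 13$)
$h{\left(H \right)} = 13$
$\left(277 + - 4 \left(\left(-1\right) 3\right) \left(5 + h{\left(-1 \right)}\right)\right) 373 = \left(277 + - 4 \left(\left(-1\right) 3\right) \left(5 + 13\right)\right) 373 = \left(277 + \left(-4\right) \left(-3\right) 18\right) 373 = \left(277 + 12 \cdot 18\right) 373 = \left(277 + 216\right) 373 = 493 \cdot 373 = 183889$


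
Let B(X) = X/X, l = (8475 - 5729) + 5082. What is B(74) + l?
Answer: 7829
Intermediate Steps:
l = 7828 (l = 2746 + 5082 = 7828)
B(X) = 1
B(74) + l = 1 + 7828 = 7829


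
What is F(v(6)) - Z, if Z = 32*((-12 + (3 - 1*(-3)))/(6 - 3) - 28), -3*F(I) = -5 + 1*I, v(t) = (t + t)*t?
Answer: 2813/3 ≈ 937.67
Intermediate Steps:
v(t) = 2*t**2 (v(t) = (2*t)*t = 2*t**2)
F(I) = 5/3 - I/3 (F(I) = -(-5 + 1*I)/3 = -(-5 + I)/3 = 5/3 - I/3)
Z = -960 (Z = 32*((-12 + (3 + 3))/3 - 28) = 32*((-12 + 6)*(1/3) - 28) = 32*(-6*1/3 - 28) = 32*(-2 - 28) = 32*(-30) = -960)
F(v(6)) - Z = (5/3 - 2*6**2/3) - 1*(-960) = (5/3 - 2*36/3) + 960 = (5/3 - 1/3*72) + 960 = (5/3 - 24) + 960 = -67/3 + 960 = 2813/3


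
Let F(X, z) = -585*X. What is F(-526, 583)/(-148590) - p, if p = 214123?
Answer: -27193884/127 ≈ -2.1413e+5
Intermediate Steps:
F(-526, 583)/(-148590) - p = -585*(-526)/(-148590) - 1*214123 = 307710*(-1/148590) - 214123 = -263/127 - 214123 = -27193884/127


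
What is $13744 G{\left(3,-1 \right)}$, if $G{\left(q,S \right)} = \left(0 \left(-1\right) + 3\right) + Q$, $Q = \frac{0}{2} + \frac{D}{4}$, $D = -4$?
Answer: $27488$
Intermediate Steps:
$Q = -1$ ($Q = \frac{0}{2} - \frac{4}{4} = 0 \cdot \frac{1}{2} - 1 = 0 - 1 = -1$)
$G{\left(q,S \right)} = 2$ ($G{\left(q,S \right)} = \left(0 \left(-1\right) + 3\right) - 1 = \left(0 + 3\right) - 1 = 3 - 1 = 2$)
$13744 G{\left(3,-1 \right)} = 13744 \cdot 2 = 27488$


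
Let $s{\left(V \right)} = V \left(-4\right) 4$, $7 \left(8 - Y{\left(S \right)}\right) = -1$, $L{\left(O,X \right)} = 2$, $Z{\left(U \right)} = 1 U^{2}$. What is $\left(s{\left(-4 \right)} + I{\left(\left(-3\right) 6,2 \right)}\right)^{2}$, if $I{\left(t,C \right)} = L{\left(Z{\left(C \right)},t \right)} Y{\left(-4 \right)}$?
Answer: $\frac{315844}{49} \approx 6445.8$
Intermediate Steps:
$Z{\left(U \right)} = U^{2}$
$Y{\left(S \right)} = \frac{57}{7}$ ($Y{\left(S \right)} = 8 - - \frac{1}{7} = 8 + \frac{1}{7} = \frac{57}{7}$)
$s{\left(V \right)} = - 16 V$ ($s{\left(V \right)} = - 4 V 4 = - 16 V$)
$I{\left(t,C \right)} = \frac{114}{7}$ ($I{\left(t,C \right)} = 2 \cdot \frac{57}{7} = \frac{114}{7}$)
$\left(s{\left(-4 \right)} + I{\left(\left(-3\right) 6,2 \right)}\right)^{2} = \left(\left(-16\right) \left(-4\right) + \frac{114}{7}\right)^{2} = \left(64 + \frac{114}{7}\right)^{2} = \left(\frac{562}{7}\right)^{2} = \frac{315844}{49}$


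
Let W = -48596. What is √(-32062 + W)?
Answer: 3*I*√8962 ≈ 284.0*I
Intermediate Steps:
√(-32062 + W) = √(-32062 - 48596) = √(-80658) = 3*I*√8962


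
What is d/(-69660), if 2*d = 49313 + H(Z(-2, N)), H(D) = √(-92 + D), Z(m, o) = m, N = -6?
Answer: -49313/139320 - I*√94/139320 ≈ -0.35395 - 6.9591e-5*I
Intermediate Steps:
d = 49313/2 + I*√94/2 (d = (49313 + √(-92 - 2))/2 = (49313 + √(-94))/2 = (49313 + I*√94)/2 = 49313/2 + I*√94/2 ≈ 24657.0 + 4.8477*I)
d/(-69660) = (49313/2 + I*√94/2)/(-69660) = (49313/2 + I*√94/2)*(-1/69660) = -49313/139320 - I*√94/139320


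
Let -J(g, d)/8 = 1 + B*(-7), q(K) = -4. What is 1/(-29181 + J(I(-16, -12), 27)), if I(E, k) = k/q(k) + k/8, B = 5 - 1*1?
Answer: -1/28965 ≈ -3.4524e-5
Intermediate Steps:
B = 4 (B = 5 - 1 = 4)
I(E, k) = -k/8 (I(E, k) = k/(-4) + k/8 = k*(-¼) + k*(⅛) = -k/4 + k/8 = -k/8)
J(g, d) = 216 (J(g, d) = -8*(1 + 4*(-7)) = -8*(1 - 28) = -8*(-27) = 216)
1/(-29181 + J(I(-16, -12), 27)) = 1/(-29181 + 216) = 1/(-28965) = -1/28965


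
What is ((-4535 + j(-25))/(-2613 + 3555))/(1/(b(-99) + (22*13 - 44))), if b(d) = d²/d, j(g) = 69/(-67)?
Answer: -21729851/31557 ≈ -688.59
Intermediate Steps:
j(g) = -69/67 (j(g) = 69*(-1/67) = -69/67)
b(d) = d
((-4535 + j(-25))/(-2613 + 3555))/(1/(b(-99) + (22*13 - 44))) = ((-4535 - 69/67)/(-2613 + 3555))/(1/(-99 + (22*13 - 44))) = (-303914/67/942)/(1/(-99 + (286 - 44))) = (-303914/67*1/942)/(1/(-99 + 242)) = -151957/(31557*(1/143)) = -151957/(31557*1/143) = -151957/31557*143 = -21729851/31557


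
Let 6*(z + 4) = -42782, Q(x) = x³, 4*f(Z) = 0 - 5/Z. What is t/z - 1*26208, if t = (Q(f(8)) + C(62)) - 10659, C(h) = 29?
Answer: -1081147264761/41254912 ≈ -26207.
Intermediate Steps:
f(Z) = -5/(4*Z) (f(Z) = (0 - 5/Z)/4 = (-5/Z)/4 = -5/(4*Z))
z = -21403/3 (z = -4 + (⅙)*(-42782) = -4 - 21391/3 = -21403/3 ≈ -7134.3)
t = -348323965/32768 (t = ((-5/4/8)³ + 29) - 10659 = ((-5/4*⅛)³ + 29) - 10659 = ((-5/32)³ + 29) - 10659 = (-125/32768 + 29) - 10659 = 950147/32768 - 10659 = -348323965/32768 ≈ -10630.)
t/z - 1*26208 = -348323965/(32768*(-21403/3)) - 1*26208 = -348323965/32768*(-3/21403) - 26208 = 61468935/41254912 - 26208 = -1081147264761/41254912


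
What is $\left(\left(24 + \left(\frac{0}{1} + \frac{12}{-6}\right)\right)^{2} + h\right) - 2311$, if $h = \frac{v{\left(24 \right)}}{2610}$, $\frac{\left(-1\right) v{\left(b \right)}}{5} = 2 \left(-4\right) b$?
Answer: $- \frac{158917}{87} \approx -1826.6$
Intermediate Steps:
$v{\left(b \right)} = 40 b$ ($v{\left(b \right)} = - 5 \cdot 2 \left(-4\right) b = - 5 \left(- 8 b\right) = 40 b$)
$h = \frac{32}{87}$ ($h = \frac{40 \cdot 24}{2610} = 960 \cdot \frac{1}{2610} = \frac{32}{87} \approx 0.36782$)
$\left(\left(24 + \left(\frac{0}{1} + \frac{12}{-6}\right)\right)^{2} + h\right) - 2311 = \left(\left(24 + \left(\frac{0}{1} + \frac{12}{-6}\right)\right)^{2} + \frac{32}{87}\right) - 2311 = \left(\left(24 + \left(0 \cdot 1 + 12 \left(- \frac{1}{6}\right)\right)\right)^{2} + \frac{32}{87}\right) - 2311 = \left(\left(24 + \left(0 - 2\right)\right)^{2} + \frac{32}{87}\right) - 2311 = \left(\left(24 - 2\right)^{2} + \frac{32}{87}\right) - 2311 = \left(22^{2} + \frac{32}{87}\right) - 2311 = \left(484 + \frac{32}{87}\right) - 2311 = \frac{42140}{87} - 2311 = - \frac{158917}{87}$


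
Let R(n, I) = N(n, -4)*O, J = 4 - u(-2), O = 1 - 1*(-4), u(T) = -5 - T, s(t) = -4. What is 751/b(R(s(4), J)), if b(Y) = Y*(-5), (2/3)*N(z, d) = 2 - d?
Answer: -751/225 ≈ -3.3378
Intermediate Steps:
N(z, d) = 3 - 3*d/2 (N(z, d) = 3*(2 - d)/2 = 3 - 3*d/2)
O = 5 (O = 1 + 4 = 5)
J = 7 (J = 4 - (-5 - 1*(-2)) = 4 - (-5 + 2) = 4 - 1*(-3) = 4 + 3 = 7)
R(n, I) = 45 (R(n, I) = (3 - 3/2*(-4))*5 = (3 + 6)*5 = 9*5 = 45)
b(Y) = -5*Y
751/b(R(s(4), J)) = 751/((-5*45)) = 751/(-225) = 751*(-1/225) = -751/225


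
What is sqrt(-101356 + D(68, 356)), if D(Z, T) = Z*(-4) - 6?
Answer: I*sqrt(101634) ≈ 318.8*I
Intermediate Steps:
D(Z, T) = -6 - 4*Z (D(Z, T) = -4*Z - 6 = -6 - 4*Z)
sqrt(-101356 + D(68, 356)) = sqrt(-101356 + (-6 - 4*68)) = sqrt(-101356 + (-6 - 272)) = sqrt(-101356 - 278) = sqrt(-101634) = I*sqrt(101634)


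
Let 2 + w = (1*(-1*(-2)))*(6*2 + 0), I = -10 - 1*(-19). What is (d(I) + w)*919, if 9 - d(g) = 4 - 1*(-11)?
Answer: 14704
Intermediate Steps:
I = 9 (I = -10 + 19 = 9)
w = 22 (w = -2 + (1*(-1*(-2)))*(6*2 + 0) = -2 + (1*2)*(12 + 0) = -2 + 2*12 = -2 + 24 = 22)
d(g) = -6 (d(g) = 9 - (4 - 1*(-11)) = 9 - (4 + 11) = 9 - 1*15 = 9 - 15 = -6)
(d(I) + w)*919 = (-6 + 22)*919 = 16*919 = 14704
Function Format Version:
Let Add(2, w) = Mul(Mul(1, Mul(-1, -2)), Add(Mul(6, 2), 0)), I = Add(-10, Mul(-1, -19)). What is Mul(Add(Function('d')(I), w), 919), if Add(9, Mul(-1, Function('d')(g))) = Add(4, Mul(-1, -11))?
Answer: 14704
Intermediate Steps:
I = 9 (I = Add(-10, 19) = 9)
w = 22 (w = Add(-2, Mul(Mul(1, Mul(-1, -2)), Add(Mul(6, 2), 0))) = Add(-2, Mul(Mul(1, 2), Add(12, 0))) = Add(-2, Mul(2, 12)) = Add(-2, 24) = 22)
Function('d')(g) = -6 (Function('d')(g) = Add(9, Mul(-1, Add(4, Mul(-1, -11)))) = Add(9, Mul(-1, Add(4, 11))) = Add(9, Mul(-1, 15)) = Add(9, -15) = -6)
Mul(Add(Function('d')(I), w), 919) = Mul(Add(-6, 22), 919) = Mul(16, 919) = 14704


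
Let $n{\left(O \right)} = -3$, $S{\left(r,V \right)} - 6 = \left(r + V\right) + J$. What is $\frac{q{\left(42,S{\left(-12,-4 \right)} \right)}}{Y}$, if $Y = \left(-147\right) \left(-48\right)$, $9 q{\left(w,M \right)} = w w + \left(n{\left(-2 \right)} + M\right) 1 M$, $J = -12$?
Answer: $\frac{1157}{31752} \approx 0.036439$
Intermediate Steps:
$S{\left(r,V \right)} = -6 + V + r$ ($S{\left(r,V \right)} = 6 - \left(12 - V - r\right) = 6 + \left(-12 + V + r\right) = -6 + V + r$)
$q{\left(w,M \right)} = \frac{w^{2}}{9} + \frac{M \left(-3 + M\right)}{9}$ ($q{\left(w,M \right)} = \frac{w w + \left(-3 + M\right) 1 M}{9} = \frac{w^{2} + \left(-3 + M\right) M}{9} = \frac{w^{2} + M \left(-3 + M\right)}{9} = \frac{w^{2}}{9} + \frac{M \left(-3 + M\right)}{9}$)
$Y = 7056$
$\frac{q{\left(42,S{\left(-12,-4 \right)} \right)}}{Y} = \frac{- \frac{-6 - 4 - 12}{3} + \frac{\left(-6 - 4 - 12\right)^{2}}{9} + \frac{42^{2}}{9}}{7056} = \left(\left(- \frac{1}{3}\right) \left(-22\right) + \frac{\left(-22\right)^{2}}{9} + \frac{1}{9} \cdot 1764\right) \frac{1}{7056} = \left(\frac{22}{3} + \frac{1}{9} \cdot 484 + 196\right) \frac{1}{7056} = \left(\frac{22}{3} + \frac{484}{9} + 196\right) \frac{1}{7056} = \frac{2314}{9} \cdot \frac{1}{7056} = \frac{1157}{31752}$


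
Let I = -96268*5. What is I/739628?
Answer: -120335/184907 ≈ -0.65079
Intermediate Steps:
I = -481340
I/739628 = -481340/739628 = -481340*1/739628 = -120335/184907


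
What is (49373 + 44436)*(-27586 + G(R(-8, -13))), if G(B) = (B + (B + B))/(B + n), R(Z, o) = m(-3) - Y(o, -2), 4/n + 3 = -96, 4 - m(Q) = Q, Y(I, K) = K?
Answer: -2295141219181/887 ≈ -2.5875e+9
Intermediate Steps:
m(Q) = 4 - Q
n = -4/99 (n = 4/(-3 - 96) = 4/(-99) = 4*(-1/99) = -4/99 ≈ -0.040404)
R(Z, o) = 9 (R(Z, o) = (4 - 1*(-3)) - 1*(-2) = (4 + 3) + 2 = 7 + 2 = 9)
G(B) = 3*B/(-4/99 + B) (G(B) = (B + (B + B))/(B - 4/99) = (B + 2*B)/(-4/99 + B) = (3*B)/(-4/99 + B) = 3*B/(-4/99 + B))
(49373 + 44436)*(-27586 + G(R(-8, -13))) = (49373 + 44436)*(-27586 + 297*9/(-4 + 99*9)) = 93809*(-27586 + 297*9/(-4 + 891)) = 93809*(-27586 + 297*9/887) = 93809*(-27586 + 297*9*(1/887)) = 93809*(-27586 + 2673/887) = 93809*(-24466109/887) = -2295141219181/887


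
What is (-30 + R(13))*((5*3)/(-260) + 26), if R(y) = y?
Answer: -22933/52 ≈ -441.02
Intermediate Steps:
(-30 + R(13))*((5*3)/(-260) + 26) = (-30 + 13)*((5*3)/(-260) + 26) = -17*(15*(-1/260) + 26) = -17*(-3/52 + 26) = -17*1349/52 = -22933/52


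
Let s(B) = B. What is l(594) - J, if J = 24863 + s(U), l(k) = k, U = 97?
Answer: -24366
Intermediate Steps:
J = 24960 (J = 24863 + 97 = 24960)
l(594) - J = 594 - 1*24960 = 594 - 24960 = -24366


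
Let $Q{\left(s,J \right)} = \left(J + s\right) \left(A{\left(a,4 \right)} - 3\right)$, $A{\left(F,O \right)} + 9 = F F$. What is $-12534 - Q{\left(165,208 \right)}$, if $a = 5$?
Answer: $-17383$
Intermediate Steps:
$A{\left(F,O \right)} = -9 + F^{2}$ ($A{\left(F,O \right)} = -9 + F F = -9 + F^{2}$)
$Q{\left(s,J \right)} = 13 J + 13 s$ ($Q{\left(s,J \right)} = \left(J + s\right) \left(\left(-9 + 5^{2}\right) - 3\right) = \left(J + s\right) \left(\left(-9 + 25\right) - 3\right) = \left(J + s\right) \left(16 - 3\right) = \left(J + s\right) 13 = 13 J + 13 s$)
$-12534 - Q{\left(165,208 \right)} = -12534 - \left(13 \cdot 208 + 13 \cdot 165\right) = -12534 - \left(2704 + 2145\right) = -12534 - 4849 = -17383$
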